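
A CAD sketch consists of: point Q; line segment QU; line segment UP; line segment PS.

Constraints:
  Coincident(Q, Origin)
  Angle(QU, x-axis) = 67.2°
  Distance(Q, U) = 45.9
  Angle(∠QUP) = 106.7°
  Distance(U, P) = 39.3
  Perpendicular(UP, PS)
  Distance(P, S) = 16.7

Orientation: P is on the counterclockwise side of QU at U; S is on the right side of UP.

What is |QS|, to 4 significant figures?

80.22

∠QUP = 106.7°, so UP runs at 67.2° + (180° − 106.7°) = 140.5° from the x-axis; with |UP| = 39.3, P = U + 39.3·(cos 140.5°, sin 140.5°) = (-12.54, 67.31). The perpendicularity gives PS at right angles to UP; with |PS| = 16.7 on the right of UP, S = P + 16.7·(0.6361, 0.7716) = (-1.915, 80.20). Then |QS| = |S − Q| = 80.22.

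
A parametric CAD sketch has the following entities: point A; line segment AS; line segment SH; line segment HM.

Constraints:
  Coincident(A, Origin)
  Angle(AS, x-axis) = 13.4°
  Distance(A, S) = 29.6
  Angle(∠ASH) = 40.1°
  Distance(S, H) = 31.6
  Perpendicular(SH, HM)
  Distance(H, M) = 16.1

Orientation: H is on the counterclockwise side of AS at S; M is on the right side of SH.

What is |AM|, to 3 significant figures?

36.3

A is at the origin; AS runs at 13.4° with length 29.6, so S = 29.6·(cos 13.4°, sin 13.4°) = (28.8, 6.86). ∠ASH = 40.1°, so SH runs at 13.4° + (180° − 40.1°) = 153° from the x-axis; with |SH| = 31.6, H = S + 31.6·(cos 153°, sin 153°) = (0.564, 21.1). SH ⟂ HM; with |HM| = 16.1 on the right of SH, M = H + 16.1·(0.449, 0.893) = (7.80, 35.4). Then |AM| = |M − A| = 36.3.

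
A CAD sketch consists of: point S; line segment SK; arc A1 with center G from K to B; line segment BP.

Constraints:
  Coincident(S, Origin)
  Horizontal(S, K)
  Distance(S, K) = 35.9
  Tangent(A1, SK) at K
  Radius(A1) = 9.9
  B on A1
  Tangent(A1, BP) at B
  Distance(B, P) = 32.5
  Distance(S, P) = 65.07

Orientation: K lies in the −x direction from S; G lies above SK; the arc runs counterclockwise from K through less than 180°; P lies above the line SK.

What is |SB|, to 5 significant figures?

33.232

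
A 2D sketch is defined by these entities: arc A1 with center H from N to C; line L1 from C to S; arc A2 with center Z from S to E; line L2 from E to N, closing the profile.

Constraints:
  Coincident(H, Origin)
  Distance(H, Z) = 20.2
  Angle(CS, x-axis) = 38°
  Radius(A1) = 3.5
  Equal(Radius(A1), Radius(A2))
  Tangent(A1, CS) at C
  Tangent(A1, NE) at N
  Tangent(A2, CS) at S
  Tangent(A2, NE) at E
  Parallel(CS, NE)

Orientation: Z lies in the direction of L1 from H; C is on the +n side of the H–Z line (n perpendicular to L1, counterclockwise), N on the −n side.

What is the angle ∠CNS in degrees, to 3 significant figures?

70.9°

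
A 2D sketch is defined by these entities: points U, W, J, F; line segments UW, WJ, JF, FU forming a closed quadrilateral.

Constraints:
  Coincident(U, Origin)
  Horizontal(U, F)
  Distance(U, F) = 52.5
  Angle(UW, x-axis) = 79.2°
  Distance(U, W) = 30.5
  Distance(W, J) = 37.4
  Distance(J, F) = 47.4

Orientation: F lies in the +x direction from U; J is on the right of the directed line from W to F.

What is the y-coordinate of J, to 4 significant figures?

-7.440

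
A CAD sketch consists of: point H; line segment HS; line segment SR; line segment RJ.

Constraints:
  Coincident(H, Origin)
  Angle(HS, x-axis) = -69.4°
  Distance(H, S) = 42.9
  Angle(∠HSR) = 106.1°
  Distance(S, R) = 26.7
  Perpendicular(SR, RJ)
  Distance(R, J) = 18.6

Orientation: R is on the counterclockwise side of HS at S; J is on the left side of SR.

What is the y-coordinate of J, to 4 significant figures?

-19.52

H is at the origin; HS runs at -69.4° with length 42.9, so S = 42.9·(cos -69.4°, sin -69.4°) = (15.09, -40.16). ∠HSR = 106.1°, so SR runs at -69.4° + (180° − 106.1°) = 4.500° from the x-axis; with |SR| = 26.7, R = S + 26.7·(cos 4.500°, sin 4.500°) = (41.71, -38.06). SR is perpendicular to RJ; with |RJ| = 18.6 on the left of SR, J = R + 18.6·(-0.07846, 0.9969) = (40.25, -19.52). So J.y = -19.52.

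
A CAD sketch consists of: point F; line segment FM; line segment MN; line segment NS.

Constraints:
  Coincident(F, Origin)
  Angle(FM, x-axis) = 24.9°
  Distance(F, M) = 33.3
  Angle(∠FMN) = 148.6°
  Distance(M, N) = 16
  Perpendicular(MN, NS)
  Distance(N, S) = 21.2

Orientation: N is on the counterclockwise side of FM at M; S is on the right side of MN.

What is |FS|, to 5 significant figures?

58.817

F is at the origin; FM runs at 24.9° with length 33.3, so M = 33.3·(cos 24.9°, sin 24.9°) = (30.205, 14.020). ∠FMN = 148.6°, so MN runs at 24.9° + (180° − 148.6°) = 56.300° from the x-axis; with |MN| = 16.0, N = M + 16.0·(cos 56.300°, sin 56.300°) = (39.082, 27.332). MN is perpendicular to NS; with |NS| = 21.2 on the right of MN, S = N + 21.2·(0.83195, -0.55484) = (56.720, 15.569). Then |FS| = |S − F| = 58.817.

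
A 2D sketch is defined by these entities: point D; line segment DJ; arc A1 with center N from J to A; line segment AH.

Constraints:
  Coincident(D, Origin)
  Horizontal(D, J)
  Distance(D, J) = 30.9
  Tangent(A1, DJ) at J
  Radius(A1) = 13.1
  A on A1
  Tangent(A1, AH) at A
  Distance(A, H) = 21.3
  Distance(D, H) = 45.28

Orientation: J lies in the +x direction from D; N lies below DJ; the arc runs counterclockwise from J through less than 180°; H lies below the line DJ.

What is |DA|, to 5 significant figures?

25.356

D is at the origin; D and J share the same y with |DJ| = 30.9 and J on the +x side, so J = (30.900, 0.0000). Tangency of A1 to DJ means the radius NJ is perpendicular to DJ, so N = J + (0, -13.1) = (30.900, -13.100). Since NA ⟂ AH (tangency), |NH| = √(13.1² + 21.3²) = 25.006 regardless of where A sits on A1. So H lies on both circle(D, 45.28) and circle(N, 25.006); the below-DJ intersection is H = (25.390, -37.491). A is the foot of the tangent from H: A = (18.504, -17.335).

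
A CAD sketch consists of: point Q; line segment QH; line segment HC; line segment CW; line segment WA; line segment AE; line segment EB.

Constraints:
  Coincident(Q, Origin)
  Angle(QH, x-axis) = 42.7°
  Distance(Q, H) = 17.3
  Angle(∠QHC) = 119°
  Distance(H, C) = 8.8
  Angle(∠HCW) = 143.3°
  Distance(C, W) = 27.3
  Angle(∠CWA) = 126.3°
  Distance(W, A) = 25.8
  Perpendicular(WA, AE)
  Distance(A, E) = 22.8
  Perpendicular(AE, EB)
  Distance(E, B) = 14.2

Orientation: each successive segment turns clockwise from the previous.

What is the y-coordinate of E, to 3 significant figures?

-30.5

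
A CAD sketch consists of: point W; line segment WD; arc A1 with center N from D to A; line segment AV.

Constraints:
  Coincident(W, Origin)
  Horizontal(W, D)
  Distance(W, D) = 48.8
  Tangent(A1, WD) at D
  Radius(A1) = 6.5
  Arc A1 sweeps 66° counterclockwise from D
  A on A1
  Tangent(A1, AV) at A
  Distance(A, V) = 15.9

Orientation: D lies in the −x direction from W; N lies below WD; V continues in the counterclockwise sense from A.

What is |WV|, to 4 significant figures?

63.91

W is at the origin; W and D share the same y with |WD| = 48.8 and D on the −x side, so D = (-48.80, 0.000). Since A1 is tangent to WD there, ND ⟂ WD, so N = D + (0, -6.5) = (-48.80, -6.500). On A1, D sits at bearing 90° from N; a 66° counterclockwise sweep puts A at bearing 156°, so A = N + 6.5·(cos 156°, sin 156°) = (-54.74, -3.856). Since A1 is tangent to AV there, NA ⟂ AV, so AV runs along (−sin 156°, cos 156°); with |AV| = 15.9, V = (-61.21, -18.38). Then |WV| = |V − W| = 63.91.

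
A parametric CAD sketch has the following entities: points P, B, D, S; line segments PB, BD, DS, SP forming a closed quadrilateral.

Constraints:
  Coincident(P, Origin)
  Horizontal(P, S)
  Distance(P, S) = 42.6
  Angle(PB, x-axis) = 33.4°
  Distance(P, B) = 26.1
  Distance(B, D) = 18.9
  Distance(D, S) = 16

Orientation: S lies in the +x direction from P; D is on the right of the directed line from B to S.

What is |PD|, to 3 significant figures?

27.3

P is at the origin; PS is horizontal with |PS| = 42.6 and S in +x, so S = (42.6, 0). PB runs at 33.4° with |PB| = 26.1, so B = (21.8, 14.4). D is determined by |BD| = 18.9 and |DS| = 16.0 together: it lies at the intersection of circle(B, 18.9) and circle(S, 16.0). With |BS| = 25.3, the foot of the radical line on BS is 14.6 from B and the perpendicular offset is √(18.9² − 14.6²) = 11.9. Taking the right-of-BS solution: D = (27.1, -3.78).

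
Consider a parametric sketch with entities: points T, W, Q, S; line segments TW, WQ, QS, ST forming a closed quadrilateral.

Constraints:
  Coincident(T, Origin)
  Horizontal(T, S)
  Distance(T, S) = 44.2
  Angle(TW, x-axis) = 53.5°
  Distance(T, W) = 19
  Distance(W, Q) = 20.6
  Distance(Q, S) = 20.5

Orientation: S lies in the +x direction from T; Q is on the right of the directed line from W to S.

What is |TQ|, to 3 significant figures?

23.8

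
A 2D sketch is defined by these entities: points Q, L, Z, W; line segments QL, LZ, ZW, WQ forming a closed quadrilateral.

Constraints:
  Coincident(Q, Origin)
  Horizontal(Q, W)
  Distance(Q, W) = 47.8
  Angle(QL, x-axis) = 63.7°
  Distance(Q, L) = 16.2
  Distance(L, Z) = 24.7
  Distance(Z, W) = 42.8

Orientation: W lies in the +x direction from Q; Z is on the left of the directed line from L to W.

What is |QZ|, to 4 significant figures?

40.73

Q is at the origin; Q and W share the same y with |QW| = 47.8 and W in +x, so W = (47.8, 0). QL runs at 63.7° with |QL| = 16.2, so L = (7.178, 14.52). Z is determined by |LZ| = 24.7 and |ZW| = 42.8 together: it lies at the intersection of circle(L, 24.7) and circle(W, 42.8). With |LW| = 43.14, the foot of the radical line on LW is 7.410 from L and the perpendicular offset is √(24.7² − 7.410²) = 23.56. Taking the left-of-LW solution: Z = (22.09, 34.22).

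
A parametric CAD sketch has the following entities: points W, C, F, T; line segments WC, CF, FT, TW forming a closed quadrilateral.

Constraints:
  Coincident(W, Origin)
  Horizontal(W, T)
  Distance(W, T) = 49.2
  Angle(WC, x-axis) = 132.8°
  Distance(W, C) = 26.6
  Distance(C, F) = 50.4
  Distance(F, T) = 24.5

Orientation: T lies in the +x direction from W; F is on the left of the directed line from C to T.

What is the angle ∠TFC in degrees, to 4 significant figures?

135.7°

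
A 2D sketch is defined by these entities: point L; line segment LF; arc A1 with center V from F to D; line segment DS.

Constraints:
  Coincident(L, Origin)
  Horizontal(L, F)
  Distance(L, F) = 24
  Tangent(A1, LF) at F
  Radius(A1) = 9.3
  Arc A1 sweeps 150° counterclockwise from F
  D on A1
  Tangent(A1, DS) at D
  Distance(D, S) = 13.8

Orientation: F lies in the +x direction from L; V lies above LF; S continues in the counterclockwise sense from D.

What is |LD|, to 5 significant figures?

33.496

A1 meets LF tangentially, so VF is at right angles to LF, so V = F + (0, 9.3) = (24.000, 9.3000). On A1, F sits at bearing -90° from V; a 150° counterclockwise sweep puts D at bearing 60°, so D = V + 9.3·(cos 60°, sin 60°) = (28.650, 17.354). Then |LD| = |D − L| = 33.496.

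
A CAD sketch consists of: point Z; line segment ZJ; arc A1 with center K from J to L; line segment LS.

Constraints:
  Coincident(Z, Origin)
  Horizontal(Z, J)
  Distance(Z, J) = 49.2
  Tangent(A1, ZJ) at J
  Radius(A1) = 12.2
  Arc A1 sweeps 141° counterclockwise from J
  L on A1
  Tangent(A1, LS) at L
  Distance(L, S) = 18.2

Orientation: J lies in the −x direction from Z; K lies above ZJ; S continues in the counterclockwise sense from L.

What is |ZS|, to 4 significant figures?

64.78

Z is at the origin; Z and J share the same y with |ZJ| = 49.2 and J on the −x side, so J = (-49.20, 0.000). A1 meets ZJ tangentially, so KJ is at right angles to ZJ, so K = J + (0, 12.2) = (-49.20, 12.20). On A1, J sits at bearing -90° from K; a 141° counterclockwise sweep puts L at bearing 51°, so L = K + 12.2·(cos 51°, sin 51°) = (-41.52, 21.68). The tangent condition forces KL to be normal to LS, so LS runs along (−sin 51°, cos 51°); with |LS| = 18.2, S = (-55.67, 33.13). Then |ZS| = |S − Z| = 64.78.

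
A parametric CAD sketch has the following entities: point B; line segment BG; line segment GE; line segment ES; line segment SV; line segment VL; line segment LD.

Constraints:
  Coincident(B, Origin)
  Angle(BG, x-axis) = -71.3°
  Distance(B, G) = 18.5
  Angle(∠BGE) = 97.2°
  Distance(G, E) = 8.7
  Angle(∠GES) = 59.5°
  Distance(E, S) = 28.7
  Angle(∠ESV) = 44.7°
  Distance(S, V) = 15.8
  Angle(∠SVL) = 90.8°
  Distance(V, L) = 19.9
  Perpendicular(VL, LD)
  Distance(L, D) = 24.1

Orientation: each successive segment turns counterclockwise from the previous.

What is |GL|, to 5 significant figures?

10.393

B is at the origin; BG runs at -71.3° with length 18.5, so G = (5.9313, -17.523). ∠BGE = 97.2° gives GE at 11.500° from the x-axis; with |GE| = 8.7, E = (14.457, -15.789). ∠GES = 59.5° gives ES at 132.00° from the x-axis; with |ES| = 28.7, S = (-4.7474, 5.5394). ∠ESV = 44.7° gives SV at -92.700° from the x-axis; with |SV| = 15.8, V = (-5.4916, -10.243). ∠SVL = 90.8° gives VL at -3.5000° from the x-axis; with |VL| = 19.9, L = (14.371, -11.458). Then |GL| = |L − G| = 10.393.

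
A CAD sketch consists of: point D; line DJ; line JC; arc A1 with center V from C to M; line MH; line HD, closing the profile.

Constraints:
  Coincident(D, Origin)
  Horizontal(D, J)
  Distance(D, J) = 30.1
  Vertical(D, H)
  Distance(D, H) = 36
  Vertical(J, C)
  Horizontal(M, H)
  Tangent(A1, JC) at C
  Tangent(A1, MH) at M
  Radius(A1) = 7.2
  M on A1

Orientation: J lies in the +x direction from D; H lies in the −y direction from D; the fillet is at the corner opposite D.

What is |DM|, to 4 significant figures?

42.67

The virtual corner opposite D is at (30.10, -36.00). A1 meets JC tangentially, so VC is at right angles to JC and A1 meets MH tangentially, so VM is at right angles to MH, with radius 7.2, so the center V sits 7.2 in from both sides at V = (22.90, -28.80). That places the tangent points at C = (30.10, -28.80) on JC and M = (22.90, -36.00) on MH. Then |DM| = |M − D| = 42.67.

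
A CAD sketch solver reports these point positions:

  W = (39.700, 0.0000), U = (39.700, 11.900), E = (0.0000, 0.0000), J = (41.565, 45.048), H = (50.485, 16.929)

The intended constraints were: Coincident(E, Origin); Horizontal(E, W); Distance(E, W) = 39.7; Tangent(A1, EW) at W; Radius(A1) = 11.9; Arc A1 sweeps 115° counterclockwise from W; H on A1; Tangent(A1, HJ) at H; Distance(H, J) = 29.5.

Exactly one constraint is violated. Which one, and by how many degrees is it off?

Tangent(A1, HJ) at H — off by 7.40°.

E = (0.00, 0.00) ✓; E.y = 0.00, W.y = 0.00 ✓; |EW| = 39.70 ✓; ∠(UW, WE) = 90.00° ✓; |UW| = 11.90 ✓; bearing(U→H) − bearing(U→W) = 115.0° ✓; |UH| = 11.90 ✓; ∠(UH, HJ) = 97.40° ✗; |HJ| = 29.50 ✓.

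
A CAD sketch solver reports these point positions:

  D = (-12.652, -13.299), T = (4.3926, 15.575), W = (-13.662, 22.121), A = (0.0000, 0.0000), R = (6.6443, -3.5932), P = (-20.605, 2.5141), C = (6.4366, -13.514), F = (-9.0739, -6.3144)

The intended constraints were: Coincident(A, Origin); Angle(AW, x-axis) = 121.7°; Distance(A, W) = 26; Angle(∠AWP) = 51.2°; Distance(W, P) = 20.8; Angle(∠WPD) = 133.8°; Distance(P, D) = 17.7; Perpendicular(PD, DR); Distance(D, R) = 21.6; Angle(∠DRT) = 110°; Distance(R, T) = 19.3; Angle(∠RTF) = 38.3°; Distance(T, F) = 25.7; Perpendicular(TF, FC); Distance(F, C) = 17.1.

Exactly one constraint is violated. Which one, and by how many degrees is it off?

Perpendicular(TF, FC) — off by 6.70°.

A = (0.00, 0.00) ✓; AW at 121.7° ✓; |AW| = 26.00 ✓; ∠AWP = 51.20° ✓; |WP| = 20.80 ✓; ∠WPD = 133.8° ✓; |PD| = 17.70 ✓; ∠(PD, DR) = 90.00° ✓; |DR| = 21.60 ✓; ∠DRT = 110.0° ✓; |RT| = 19.30 ✓; ∠RTF = 38.30° ✓; |TF| = 25.70 ✓; ∠(TF, FC) = 96.70° ✗; |FC| = 17.10 ✓.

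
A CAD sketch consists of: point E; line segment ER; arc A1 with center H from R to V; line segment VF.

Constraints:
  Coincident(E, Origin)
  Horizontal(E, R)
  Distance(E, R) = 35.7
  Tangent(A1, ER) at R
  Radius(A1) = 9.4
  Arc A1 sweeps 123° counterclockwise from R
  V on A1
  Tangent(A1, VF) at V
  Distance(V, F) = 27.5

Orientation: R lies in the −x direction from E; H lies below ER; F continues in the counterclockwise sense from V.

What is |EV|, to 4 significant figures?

45.94

The tangent condition forces HR to be normal to ER, so H = R + (0, -9.4) = (-35.70, -9.400). On A1, R sits at bearing 90° from H; a 123° counterclockwise sweep puts V at bearing 213°, so V = H + 9.4·(cos 213°, sin 213°) = (-43.58, -14.52). Then |EV| = |V − E| = 45.94.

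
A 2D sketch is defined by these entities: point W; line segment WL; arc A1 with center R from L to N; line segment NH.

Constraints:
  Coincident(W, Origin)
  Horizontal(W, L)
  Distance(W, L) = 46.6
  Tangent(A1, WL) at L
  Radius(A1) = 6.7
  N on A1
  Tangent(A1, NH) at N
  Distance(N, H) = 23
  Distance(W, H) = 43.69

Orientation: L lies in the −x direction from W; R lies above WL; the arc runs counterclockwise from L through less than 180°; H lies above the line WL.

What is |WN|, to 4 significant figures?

40.43

W is at the origin; WL is horizontal with |WL| = 46.6 and L on the −x side, so L = (-46.60, 0.000). A1 meets WL tangentially, so RL is at right angles to WL, so R = L + (0, 6.7) = (-46.60, 6.700). Since RN ⟂ NH (tangency), |RH| = √(6.7² + 23.0²) = 23.96 regardless of where N sits on A1. So H lies on both circle(W, 43.69) and circle(R, 23.96); the above-WL intersection is H = (-34.20, 27.19). N is the foot of the tangent from H: N = (-40.13, 4.972).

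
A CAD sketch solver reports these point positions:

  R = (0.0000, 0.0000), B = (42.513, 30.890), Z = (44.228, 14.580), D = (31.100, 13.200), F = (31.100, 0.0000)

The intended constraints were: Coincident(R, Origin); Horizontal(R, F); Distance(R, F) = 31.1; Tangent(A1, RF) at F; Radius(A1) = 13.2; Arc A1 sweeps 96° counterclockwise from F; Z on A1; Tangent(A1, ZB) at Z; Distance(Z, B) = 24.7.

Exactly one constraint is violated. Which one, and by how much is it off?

Distance(Z, B) = 24.7 — off by 8.30.

R = (0.00, 0.00) ✓; R.y = 0.00, F.y = 0.00 ✓; |RF| = 31.10 ✓; ∠(DF, FR) = 90.00° ✓; |DF| = 13.20 ✓; bearing(D→Z) − bearing(D→F) = 96.00° ✓; |DZ| = 13.20 ✓; ∠(DZ, ZB) = 90.00° ✓; |ZB| = 16.40 ✗.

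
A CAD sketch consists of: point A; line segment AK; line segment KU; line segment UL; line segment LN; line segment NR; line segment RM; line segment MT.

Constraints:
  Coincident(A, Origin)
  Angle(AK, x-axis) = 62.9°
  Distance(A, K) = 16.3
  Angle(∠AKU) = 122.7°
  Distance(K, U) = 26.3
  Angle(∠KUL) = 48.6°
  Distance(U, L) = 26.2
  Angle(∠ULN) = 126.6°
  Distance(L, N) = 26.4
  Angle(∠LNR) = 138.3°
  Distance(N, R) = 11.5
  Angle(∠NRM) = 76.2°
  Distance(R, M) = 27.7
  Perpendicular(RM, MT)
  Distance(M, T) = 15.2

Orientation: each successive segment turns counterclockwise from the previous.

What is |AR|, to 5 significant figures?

17.079

A is at the origin; AK runs at 62.9° with length 16.3, so K = (7.4254, 14.510). ∠AKU = 122.7° gives KU at 120.20° from the x-axis; with |KU| = 26.3, U = (-5.8040, 37.241). ∠KUL = 48.6° gives UL at -108.40° from the x-axis; with |UL| = 26.2, L = (-14.074, 12.380). ∠ULN = 126.6° gives LN at -55.000° from the x-axis; with |LN| = 26.4, N = (1.0684, -9.2453). ∠LNR = 138.3° gives NR at -13.300° from the x-axis; with |NR| = 11.5, R = (12.260, -11.891). Then |AR| = |R − A| = 17.079.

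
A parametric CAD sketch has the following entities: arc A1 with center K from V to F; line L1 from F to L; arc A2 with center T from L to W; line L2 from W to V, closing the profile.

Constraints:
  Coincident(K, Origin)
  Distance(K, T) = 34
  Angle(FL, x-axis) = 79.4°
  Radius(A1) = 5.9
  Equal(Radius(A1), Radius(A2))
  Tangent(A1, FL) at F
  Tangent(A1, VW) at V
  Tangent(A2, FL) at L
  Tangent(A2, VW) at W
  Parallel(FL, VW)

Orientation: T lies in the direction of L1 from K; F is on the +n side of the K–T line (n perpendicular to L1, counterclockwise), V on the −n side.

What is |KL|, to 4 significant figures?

34.51

The slot axis is L1's direction at 79.4°, so u = (cos 79.4°, sin 79.4°) = (0.1840, 0.9829) and n = (−sin 79.4°, cos 79.4°) = (-0.9829, 0.1840). K is at the origin and T lies 34.0 along u from K, so T = 34.0·u = (6.254, 33.42). Tangency of A1 to both parallel lines with radius 5.9 puts F and V at K ± 5.9·n: F = (-5.799, 1.085), V = (5.799, -1.085). Equal radii place L and W the same way about T: L = T + 5.9·n = (0.4550, 34.51), W = T − 5.9·n = (12.05, 32.33). Then |KL| = |L − K| = 34.51.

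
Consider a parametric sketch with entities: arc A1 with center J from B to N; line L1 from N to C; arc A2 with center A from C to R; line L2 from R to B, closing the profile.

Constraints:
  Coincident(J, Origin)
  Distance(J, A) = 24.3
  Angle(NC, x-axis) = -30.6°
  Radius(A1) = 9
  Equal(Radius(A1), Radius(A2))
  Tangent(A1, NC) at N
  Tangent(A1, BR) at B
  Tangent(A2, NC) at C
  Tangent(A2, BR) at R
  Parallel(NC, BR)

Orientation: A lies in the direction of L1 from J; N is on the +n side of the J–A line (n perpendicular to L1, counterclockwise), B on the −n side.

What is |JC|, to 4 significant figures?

25.91

The slot axis is L1's direction at -30.6°, so u = (cos -30.6°, sin -30.6°) = (0.8607, -0.5090) and n = (−sin -30.6°, cos -30.6°) = (0.5090, 0.8607). J is at the origin and A lies 24.3 along u from J, so A = 24.3·u = (20.92, -12.37). Tangency of A1 to both parallel lines with radius 9.0 puts N and B at J ± 9.0·n: N = (4.581, 7.747), B = (-4.581, -7.747). Equal radii place C and R the same way about A: C = A + 9.0·n = (25.50, -4.623), R = A − 9.0·n = (16.33, -20.12). Then |JC| = |C − J| = 25.91.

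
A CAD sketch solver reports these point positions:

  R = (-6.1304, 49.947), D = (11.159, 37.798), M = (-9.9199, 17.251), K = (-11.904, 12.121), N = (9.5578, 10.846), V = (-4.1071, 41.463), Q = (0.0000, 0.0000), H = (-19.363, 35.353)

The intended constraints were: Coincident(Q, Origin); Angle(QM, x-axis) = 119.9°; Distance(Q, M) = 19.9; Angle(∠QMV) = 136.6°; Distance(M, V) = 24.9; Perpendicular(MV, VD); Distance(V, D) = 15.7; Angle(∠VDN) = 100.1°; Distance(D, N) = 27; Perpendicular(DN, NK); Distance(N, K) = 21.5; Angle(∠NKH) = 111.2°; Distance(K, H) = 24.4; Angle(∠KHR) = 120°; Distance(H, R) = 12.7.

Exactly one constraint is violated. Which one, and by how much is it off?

Distance(H, R) = 12.7 — off by 7.00.

Q = (0.00, 0.00) ✓; QM at 119.9° ✓; |QM| = 19.90 ✓; ∠QMV = 136.6° ✓; |MV| = 24.90 ✓; ∠(MV, VD) = 90.00° ✓; |VD| = 15.70 ✓; ∠VDN = 100.1° ✓; |DN| = 27.00 ✓; ∠(DN, NK) = 90.00° ✓; |NK| = 21.50 ✓; ∠NKH = 111.2° ✓; |KH| = 24.40 ✓; ∠KHR = 120.0° ✓; |HR| = 19.70 ✗.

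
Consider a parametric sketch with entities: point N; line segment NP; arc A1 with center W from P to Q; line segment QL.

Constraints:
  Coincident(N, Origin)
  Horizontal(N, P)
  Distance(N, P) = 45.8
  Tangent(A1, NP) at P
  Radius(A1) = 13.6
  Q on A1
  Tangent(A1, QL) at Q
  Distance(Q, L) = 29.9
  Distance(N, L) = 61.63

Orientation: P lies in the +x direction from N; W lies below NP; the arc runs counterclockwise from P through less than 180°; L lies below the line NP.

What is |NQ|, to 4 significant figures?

37.03

Checks: |WQ| = 13.60 ✓; ∠(WQ, QL) = 90.00° ✓; |QL| = 29.90 ✓; |NL| = 61.63 ✓.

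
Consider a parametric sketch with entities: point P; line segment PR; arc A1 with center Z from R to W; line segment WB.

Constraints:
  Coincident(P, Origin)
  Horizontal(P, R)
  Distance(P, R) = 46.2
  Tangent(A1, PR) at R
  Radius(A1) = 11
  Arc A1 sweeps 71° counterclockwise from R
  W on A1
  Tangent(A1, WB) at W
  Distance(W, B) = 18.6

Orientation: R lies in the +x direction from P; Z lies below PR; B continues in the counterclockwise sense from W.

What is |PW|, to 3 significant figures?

36.6

P is at the origin; PR is horizontal with |PR| = 46.2 and R on the +x side, so R = (46.2, 0.00). A1 meets PR tangentially, so ZR is at right angles to PR, so Z = R + (0, -11) = (46.2, -11.0). On A1, R sits at bearing 90° from Z; a 71° counterclockwise sweep puts W at bearing 161°, so W = Z + 11.0·(cos 161°, sin 161°) = (35.8, -7.42). Then |PW| = |W − P| = 36.6.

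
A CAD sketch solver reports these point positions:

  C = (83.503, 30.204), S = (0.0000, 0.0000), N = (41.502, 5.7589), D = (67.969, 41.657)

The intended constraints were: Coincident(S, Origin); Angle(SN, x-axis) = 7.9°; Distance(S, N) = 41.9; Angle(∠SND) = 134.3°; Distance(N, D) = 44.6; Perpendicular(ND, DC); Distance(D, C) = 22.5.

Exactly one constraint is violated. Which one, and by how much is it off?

Distance(D, C) = 22.5 — off by 3.20.

S = (0.00, 0.00) ✓; SN at 7.900° ✓; |SN| = 41.90 ✓; ∠SND = 134.3° ✓; |ND| = 44.60 ✓; ∠(ND, DC) = 90.00° ✓; |DC| = 19.30 ✗.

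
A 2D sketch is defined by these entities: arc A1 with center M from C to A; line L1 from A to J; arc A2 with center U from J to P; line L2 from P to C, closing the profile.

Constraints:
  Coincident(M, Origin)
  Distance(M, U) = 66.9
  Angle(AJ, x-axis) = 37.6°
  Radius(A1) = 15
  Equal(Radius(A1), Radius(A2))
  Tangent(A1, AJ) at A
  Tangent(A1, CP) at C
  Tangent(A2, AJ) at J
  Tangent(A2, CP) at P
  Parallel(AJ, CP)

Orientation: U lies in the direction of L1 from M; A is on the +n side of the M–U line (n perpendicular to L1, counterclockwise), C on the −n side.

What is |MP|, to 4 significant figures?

68.56

The slot axis is L1's direction at 37.6°, so u = (cos 37.6°, sin 37.6°) = (0.7923, 0.6101) and n = (−sin 37.6°, cos 37.6°) = (-0.6101, 0.7923). M is at the origin and U lies 66.9 along u from M, so U = 66.9·u = (53.00, 40.82). Tangency of A1 to both parallel lines with radius 15.0 puts A and C at M ± 15.0·n: A = (-9.152, 11.88), C = (9.152, -11.88). Equal radii place J and P the same way about U: J = U + 15.0·n = (43.85, 52.70), P = U − 15.0·n = (62.16, 28.93). Then |MP| = |P − M| = 68.56.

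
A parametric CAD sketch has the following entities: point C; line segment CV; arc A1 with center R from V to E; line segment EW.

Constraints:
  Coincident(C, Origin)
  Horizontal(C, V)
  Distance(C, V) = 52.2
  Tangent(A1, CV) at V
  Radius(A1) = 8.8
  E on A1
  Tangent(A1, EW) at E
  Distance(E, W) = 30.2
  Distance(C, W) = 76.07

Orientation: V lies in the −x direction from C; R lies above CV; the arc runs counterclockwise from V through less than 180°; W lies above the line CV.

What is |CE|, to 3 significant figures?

48.2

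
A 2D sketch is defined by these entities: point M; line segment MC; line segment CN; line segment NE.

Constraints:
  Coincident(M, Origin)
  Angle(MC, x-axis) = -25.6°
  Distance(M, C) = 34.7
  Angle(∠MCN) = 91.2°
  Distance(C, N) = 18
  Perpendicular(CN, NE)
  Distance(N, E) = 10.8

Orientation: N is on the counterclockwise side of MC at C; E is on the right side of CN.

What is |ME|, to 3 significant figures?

49.2

M is at the origin; MC runs at -25.6° with length 34.7, so C = 34.7·(cos -25.6°, sin -25.6°) = (31.3, -15.0). ∠MCN = 91.2°, so CN runs at -25.6° + (180° − 91.2°) = 63.2° from the x-axis; with |CN| = 18.0, N = C + 18.0·(cos 63.2°, sin 63.2°) = (39.4, 1.07). The perpendicularity gives NE at right angles to CN; with |NE| = 10.8 on the right of CN, E = N + 10.8·(0.893, -0.451) = (49.0, -3.80). Then |ME| = |E − M| = 49.2.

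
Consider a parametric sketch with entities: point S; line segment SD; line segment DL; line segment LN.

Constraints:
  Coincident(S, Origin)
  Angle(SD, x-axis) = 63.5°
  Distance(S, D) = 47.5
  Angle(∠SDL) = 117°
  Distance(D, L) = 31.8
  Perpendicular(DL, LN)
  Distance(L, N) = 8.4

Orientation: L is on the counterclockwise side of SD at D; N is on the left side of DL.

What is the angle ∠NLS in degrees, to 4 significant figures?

51.58°

S is at the origin; SD runs at 63.5° with length 47.5, so D = 47.5·(cos 63.5°, sin 63.5°) = (21.19, 42.51). ∠SDL = 117.0°, so DL runs at 63.5° + (180° − 117.0°) = 126.5° from the x-axis; with |DL| = 31.8, L = D + 31.8·(cos 126.5°, sin 126.5°) = (2.279, 68.07). DL is perpendicular to LN; with |LN| = 8.4 on the left of DL, N = L + 8.4·(-0.8039, -0.5948) = (-4.473, 63.08). Then cos ∠NLS = LN·LS / (|LN||LS|), giving 51.58°.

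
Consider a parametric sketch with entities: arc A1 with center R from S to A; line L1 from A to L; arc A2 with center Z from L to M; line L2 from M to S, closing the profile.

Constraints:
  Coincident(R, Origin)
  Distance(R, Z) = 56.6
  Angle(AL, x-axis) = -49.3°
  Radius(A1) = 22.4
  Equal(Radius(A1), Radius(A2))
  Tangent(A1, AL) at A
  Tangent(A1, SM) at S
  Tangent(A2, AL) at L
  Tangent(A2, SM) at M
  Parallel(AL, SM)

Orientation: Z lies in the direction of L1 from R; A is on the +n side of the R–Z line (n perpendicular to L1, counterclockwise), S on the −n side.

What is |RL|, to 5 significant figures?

60.871

The slot axis is L1's direction at -49.3°, so u = (cos -49.3°, sin -49.3°) = (0.65210, -0.75813) and n = (−sin -49.3°, cos -49.3°) = (0.75813, 0.65210). R is at the origin and Z lies 56.6 along u from R, so Z = 56.6·u = (36.909, -42.910). Tangency of A1 to both parallel lines with radius 22.4 puts A and S at R ± 22.4·n: A = (16.982, 14.607), S = (-16.982, -14.607). Equal radii place L and M the same way about Z: L = Z + 22.4·n = (53.891, -28.303), M = Z − 22.4·n = (19.927, -57.517). Then |RL| = |L − R| = 60.871.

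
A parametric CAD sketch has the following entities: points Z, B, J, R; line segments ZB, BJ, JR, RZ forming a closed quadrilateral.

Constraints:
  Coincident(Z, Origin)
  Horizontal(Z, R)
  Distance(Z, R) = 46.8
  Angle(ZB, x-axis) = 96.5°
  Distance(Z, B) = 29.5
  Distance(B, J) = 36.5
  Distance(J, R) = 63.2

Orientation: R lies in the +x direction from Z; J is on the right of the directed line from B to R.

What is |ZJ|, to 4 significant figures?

16.92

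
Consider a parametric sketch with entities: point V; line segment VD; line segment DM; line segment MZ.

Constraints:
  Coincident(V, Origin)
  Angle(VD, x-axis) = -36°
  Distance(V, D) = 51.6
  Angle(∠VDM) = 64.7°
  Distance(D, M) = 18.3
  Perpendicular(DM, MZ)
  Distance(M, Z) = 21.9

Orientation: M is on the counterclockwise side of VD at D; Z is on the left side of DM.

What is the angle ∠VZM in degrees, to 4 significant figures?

171.4°

∠VDM = 64.7°, so DM runs at -36.0° + (180° − 64.7°) = 79.30° from the x-axis; with |DM| = 18.3, M = D + 18.3·(cos 79.30°, sin 79.30°) = (45.14, -12.35). DM ⟂ MZ; with |MZ| = 21.9 on the left of DM, Z = M + 21.9·(-0.9826, 0.1857) = (23.62, -8.282). Then cos ∠VZM = ZV·ZM / (|ZV||ZM|), giving 171.4°.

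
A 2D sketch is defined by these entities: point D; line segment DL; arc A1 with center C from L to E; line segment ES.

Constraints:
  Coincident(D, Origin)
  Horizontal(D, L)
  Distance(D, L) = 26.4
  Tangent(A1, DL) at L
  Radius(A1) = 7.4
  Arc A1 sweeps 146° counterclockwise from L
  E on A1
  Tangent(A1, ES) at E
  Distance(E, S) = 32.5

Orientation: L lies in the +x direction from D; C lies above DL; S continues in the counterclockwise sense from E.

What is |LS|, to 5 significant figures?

39.058

On A1, L sits at bearing -90° from C; a 146° counterclockwise sweep puts E at bearing 56°, so E = C + 7.4·(cos 56°, sin 56°) = (30.538, 13.535). Since A1 is tangent to ES there, CE ⟂ ES, so ES runs along (−sin 56°, cos 56°); with |ES| = 32.5, S = (3.5943, 31.709). Then |LS| = |S − L| = 39.058.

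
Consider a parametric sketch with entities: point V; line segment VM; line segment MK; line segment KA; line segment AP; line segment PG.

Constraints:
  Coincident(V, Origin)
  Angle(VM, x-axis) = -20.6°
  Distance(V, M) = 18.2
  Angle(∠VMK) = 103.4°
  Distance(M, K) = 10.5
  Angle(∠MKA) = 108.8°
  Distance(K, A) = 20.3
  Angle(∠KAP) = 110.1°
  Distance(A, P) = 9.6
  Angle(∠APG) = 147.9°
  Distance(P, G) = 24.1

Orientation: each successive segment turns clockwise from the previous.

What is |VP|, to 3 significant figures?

15.7

V is at the origin; VM runs at -20.6° with length 18.2, so M = (17.0, -6.40). ∠VMK = 103.4° gives MK at -97.2° from the x-axis; with |MK| = 10.5, K = (15.7, -16.8). ∠MKA = 108.8° gives KA at -168° from the x-axis; with |KA| = 20.3, A = (-4.17, -20.9). ∠KAP = 110.1° gives AP at 122° from the x-axis; with |AP| = 9.6, P = (-9.21, -12.7). Then |VP| = |P − V| = 15.7.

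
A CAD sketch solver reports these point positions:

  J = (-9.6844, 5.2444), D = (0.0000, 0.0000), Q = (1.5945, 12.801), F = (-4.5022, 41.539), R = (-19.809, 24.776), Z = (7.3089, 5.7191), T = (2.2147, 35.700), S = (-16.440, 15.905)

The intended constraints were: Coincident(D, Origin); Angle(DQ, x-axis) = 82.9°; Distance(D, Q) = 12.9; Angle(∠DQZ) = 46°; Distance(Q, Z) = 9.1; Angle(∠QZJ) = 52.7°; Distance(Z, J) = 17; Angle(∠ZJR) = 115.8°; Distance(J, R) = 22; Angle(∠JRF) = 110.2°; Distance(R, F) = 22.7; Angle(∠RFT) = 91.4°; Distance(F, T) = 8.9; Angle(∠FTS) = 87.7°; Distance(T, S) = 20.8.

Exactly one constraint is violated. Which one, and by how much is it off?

Distance(T, S) = 20.8 — off by 6.40.

D = (0.00, 0.00) ✓; DQ at 82.90° ✓; |DQ| = 12.90 ✓; ∠DQZ = 46.00° ✓; |QZ| = 9.100 ✓; ∠QZJ = 52.70° ✓; |ZJ| = 17.00 ✓; ∠ZJR = 115.8° ✓; |JR| = 22.00 ✓; ∠JRF = 110.2° ✓; |RF| = 22.70 ✓; ∠RFT = 91.40° ✓; |FT| = 8.900 ✓; ∠FTS = 87.70° ✓; |TS| = 27.20 ✗.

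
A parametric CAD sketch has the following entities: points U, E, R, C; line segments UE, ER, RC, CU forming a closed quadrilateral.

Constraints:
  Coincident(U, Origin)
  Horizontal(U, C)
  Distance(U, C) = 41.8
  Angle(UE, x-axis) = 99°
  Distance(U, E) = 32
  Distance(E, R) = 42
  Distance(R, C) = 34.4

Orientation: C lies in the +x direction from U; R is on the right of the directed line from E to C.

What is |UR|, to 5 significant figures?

11.733

Checks: |ER| = 42.00 ✓; |RC| = 34.40 ✓.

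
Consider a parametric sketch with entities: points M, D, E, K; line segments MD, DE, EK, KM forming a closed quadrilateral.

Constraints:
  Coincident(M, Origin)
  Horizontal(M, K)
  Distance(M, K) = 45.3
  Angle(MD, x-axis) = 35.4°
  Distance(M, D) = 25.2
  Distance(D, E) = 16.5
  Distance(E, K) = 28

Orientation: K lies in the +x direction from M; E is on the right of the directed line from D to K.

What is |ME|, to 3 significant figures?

17.4

Checks: |DE| = 16.50 ✓; |EK| = 28.00 ✓.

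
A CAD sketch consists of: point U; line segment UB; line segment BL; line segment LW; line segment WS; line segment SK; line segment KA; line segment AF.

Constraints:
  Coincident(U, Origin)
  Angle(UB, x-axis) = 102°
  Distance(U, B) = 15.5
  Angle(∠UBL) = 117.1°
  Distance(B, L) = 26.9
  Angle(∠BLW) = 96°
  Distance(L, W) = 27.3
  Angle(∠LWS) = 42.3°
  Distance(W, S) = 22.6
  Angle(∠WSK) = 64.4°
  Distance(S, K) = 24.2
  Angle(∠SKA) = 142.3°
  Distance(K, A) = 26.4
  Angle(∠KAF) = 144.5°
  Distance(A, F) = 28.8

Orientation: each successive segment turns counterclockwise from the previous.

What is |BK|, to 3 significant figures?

35.3

∠LWS = 42.3° gives WS at 26.6° from the x-axis; with |WS| = 22.6, S = (-18.8, 6.82). ∠WSK = 64.4° gives SK at 142° from the x-axis; with |SK| = 24.2, K = (-37.9, 21.7). Then |BK| = |K − B| = 35.3.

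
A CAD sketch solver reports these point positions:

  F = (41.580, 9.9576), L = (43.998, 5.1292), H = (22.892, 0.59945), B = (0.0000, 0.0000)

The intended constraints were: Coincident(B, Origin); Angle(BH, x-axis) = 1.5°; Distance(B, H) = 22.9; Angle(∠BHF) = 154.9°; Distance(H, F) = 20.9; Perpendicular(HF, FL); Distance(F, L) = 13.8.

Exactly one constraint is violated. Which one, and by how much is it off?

Distance(F, L) = 13.8 — off by 8.40.

B = (0.00, 0.00) ✓; BH at 1.500° ✓; |BH| = 22.90 ✓; ∠BHF = 154.9° ✓; |HF| = 20.90 ✓; ∠(HF, FL) = 90.00° ✓; |FL| = 5.400 ✗.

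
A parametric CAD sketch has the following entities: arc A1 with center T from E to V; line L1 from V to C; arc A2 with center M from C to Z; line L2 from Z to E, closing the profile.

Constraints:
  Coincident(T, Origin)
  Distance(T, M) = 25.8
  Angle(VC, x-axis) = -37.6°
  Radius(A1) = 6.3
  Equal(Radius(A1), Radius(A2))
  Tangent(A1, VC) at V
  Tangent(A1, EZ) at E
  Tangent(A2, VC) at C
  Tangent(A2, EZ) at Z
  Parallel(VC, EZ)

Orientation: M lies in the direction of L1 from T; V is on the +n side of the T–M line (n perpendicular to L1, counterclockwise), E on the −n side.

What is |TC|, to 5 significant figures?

26.558

Tangency of A1 to both parallel lines with radius 6.3 puts V and E at T ± 6.3·n: V = (3.8439, 4.9914), E = (-3.8439, -4.9914). Equal radii place C and Z the same way about M: C = M + 6.3·n = (24.285, -10.750), Z = M − 6.3·n = (16.597, -20.733). Then |TC| = |C − T| = 26.558.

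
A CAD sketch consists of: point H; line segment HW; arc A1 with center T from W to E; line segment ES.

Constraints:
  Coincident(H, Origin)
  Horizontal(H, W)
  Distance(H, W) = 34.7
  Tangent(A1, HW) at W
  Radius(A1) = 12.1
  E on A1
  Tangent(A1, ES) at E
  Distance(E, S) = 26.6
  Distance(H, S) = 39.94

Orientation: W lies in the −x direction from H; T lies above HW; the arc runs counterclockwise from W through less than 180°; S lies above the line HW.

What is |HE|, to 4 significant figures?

24.82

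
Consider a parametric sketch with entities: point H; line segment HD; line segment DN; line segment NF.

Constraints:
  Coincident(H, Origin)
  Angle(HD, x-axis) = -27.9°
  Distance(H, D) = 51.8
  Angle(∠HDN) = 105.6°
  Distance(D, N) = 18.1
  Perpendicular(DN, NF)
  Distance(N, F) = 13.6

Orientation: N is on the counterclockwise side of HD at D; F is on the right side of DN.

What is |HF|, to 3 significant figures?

71.1

H is at the origin; HD runs at -27.9° with length 51.8, so D = 51.8·(cos -27.9°, sin -27.9°) = (45.8, -24.2). ∠HDN = 105.6°, so DN runs at -27.9° + (180° − 105.6°) = 46.5° from the x-axis; with |DN| = 18.1, N = D + 18.1·(cos 46.5°, sin 46.5°) = (58.2, -11.1). The perpendicularity gives NF at right angles to DN; with |NF| = 13.6 on the right of DN, F = N + 13.6·(0.725, -0.688) = (68.1, -20.5). Then |HF| = |F − H| = 71.1.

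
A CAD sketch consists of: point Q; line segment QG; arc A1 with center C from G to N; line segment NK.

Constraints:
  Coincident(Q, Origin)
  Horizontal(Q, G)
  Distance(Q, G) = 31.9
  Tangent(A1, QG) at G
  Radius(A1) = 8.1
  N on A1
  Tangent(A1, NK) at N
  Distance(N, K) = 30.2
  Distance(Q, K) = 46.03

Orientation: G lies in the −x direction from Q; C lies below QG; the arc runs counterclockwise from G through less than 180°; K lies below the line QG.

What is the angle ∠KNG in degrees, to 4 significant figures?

121.2°

Checks: |CN| = 8.100 ✓; ∠(CN, NK) = 90.00° ✓; |NK| = 30.20 ✓; |QK| = 46.03 ✓.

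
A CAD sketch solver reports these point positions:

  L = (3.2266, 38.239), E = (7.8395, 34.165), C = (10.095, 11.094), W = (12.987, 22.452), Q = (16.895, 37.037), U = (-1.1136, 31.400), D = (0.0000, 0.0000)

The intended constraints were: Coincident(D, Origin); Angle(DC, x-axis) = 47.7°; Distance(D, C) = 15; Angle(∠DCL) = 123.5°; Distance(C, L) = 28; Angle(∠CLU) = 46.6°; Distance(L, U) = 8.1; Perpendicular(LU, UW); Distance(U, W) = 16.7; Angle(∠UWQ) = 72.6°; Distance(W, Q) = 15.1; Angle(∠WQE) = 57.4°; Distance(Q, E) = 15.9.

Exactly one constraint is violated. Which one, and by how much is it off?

Distance(Q, E) = 15.9 — off by 6.40.

D = (0.00, 0.00) ✓; DC at 47.70° ✓; |DC| = 15.00 ✓; ∠DCL = 123.5° ✓; |CL| = 28.00 ✓; ∠CLU = 46.60° ✓; |LU| = 8.100 ✓; ∠(LU, UW) = 90.00° ✓; |UW| = 16.70 ✓; ∠UWQ = 72.60° ✓; |WQ| = 15.10 ✓; ∠WQE = 57.40° ✓; |QE| = 9.500 ✗.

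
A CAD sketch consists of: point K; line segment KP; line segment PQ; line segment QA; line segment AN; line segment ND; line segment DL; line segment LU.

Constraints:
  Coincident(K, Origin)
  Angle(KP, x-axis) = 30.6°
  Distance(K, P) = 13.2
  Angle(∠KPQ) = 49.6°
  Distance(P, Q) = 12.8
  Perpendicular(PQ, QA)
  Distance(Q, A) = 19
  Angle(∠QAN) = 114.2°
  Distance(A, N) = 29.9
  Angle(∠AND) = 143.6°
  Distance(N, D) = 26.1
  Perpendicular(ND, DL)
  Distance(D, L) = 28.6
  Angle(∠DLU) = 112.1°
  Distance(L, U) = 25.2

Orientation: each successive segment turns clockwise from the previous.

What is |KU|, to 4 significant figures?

24.24

K is at the origin; KP runs at 30.6° with length 13.2, so P = (11.36, 6.719). ∠KPQ = 49.6° gives PQ at -99.80° from the x-axis; with |PQ| = 12.8, Q = (9.183, -5.894). PQ is perpendicular to QA, so QA runs at 170.2°; with |QA| = 19.0, A = (-9.540, -2.660). ∠QAN = 114.2° gives AN at 104.4° from the x-axis; with |AN| = 29.9, N = (-16.98, 26.30). ∠AND = 143.6° gives ND at 68.00° from the x-axis; with |ND| = 26.1, D = (-7.198, 50.50). The perpendicularity gives DL at right angles to ND, so DL runs at -22.00°; with |DL| = 28.6, L = (19.32, 39.79). ∠DLU = 112.1° gives LU at -89.90° from the x-axis; with |LU| = 25.2, U = (19.36, 14.59). Then |KU| = |U − K| = 24.24.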